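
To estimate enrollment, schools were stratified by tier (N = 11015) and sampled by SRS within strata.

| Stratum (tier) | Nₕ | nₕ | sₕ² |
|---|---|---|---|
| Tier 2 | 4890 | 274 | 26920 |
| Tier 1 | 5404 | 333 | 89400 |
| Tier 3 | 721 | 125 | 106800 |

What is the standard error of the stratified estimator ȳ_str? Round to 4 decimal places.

9.0521

Var(ȳ_str) = Σₕ Wₕ²(1 − fₕ)sₕ²/nₕ with Wₕ = Nₕ/N, N = 11015.
Tier 2: Wₕ = 0.44394008; term = 0.44394008²·(1 − 0.05603272)·26920/274 = 18.278062.
Tier 1: Wₕ = 0.49060372; term = 0.49060372²·(1 − 0.06162102)·89400/333 = 60.636375.
Tier 3: Wₕ = 0.06545620; term = 0.06545620²·(1 − 0.17337032)·106800/125 = 3.0260337.
Sum = 81.940471.
SE = √(81.940471) = 9.0521.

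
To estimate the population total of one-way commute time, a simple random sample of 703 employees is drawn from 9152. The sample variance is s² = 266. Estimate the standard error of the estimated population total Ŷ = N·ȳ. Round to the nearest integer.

5409

Var(Ŷ) = N²·Var(ȳ) = N²·(1 − n/N)·s²/n.
f = 703/9152 = 0.07681381; Var(ȳ) = 0.92318619·266/703 = 0.34931369.
Var(Ŷ) = 9152² · 0.34931369 = 2.9258202 × 10^7.
SE(Ŷ) = √(2.9258202 × 10^7) = 5409.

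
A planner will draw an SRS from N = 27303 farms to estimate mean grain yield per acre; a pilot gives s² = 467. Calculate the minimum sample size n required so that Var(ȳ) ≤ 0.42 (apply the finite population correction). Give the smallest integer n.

1069

Without fpc, n₀ = s²/D = 467/0.42 = 1111.9048.
With fpc, (1 − n/N)·s²/n ≤ D requires n ≥ n₀/(1 + n₀/N) = 1111.9048/(1 + 1111.9048/27303) = 1068.3948.
Rounding up, n = 1069.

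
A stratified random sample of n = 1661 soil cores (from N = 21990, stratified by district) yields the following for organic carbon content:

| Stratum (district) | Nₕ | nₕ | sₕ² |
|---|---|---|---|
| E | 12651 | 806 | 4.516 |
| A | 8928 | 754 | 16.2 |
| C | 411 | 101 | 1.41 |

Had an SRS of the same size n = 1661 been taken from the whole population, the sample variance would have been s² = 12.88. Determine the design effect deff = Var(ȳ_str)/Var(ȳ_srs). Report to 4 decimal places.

0.6950

Var(ȳ_str) = Σ Wₕ²(1−fₕ)sₕ²/nₕ with Wₕ = Nₕ/21990:
  E: (12651/21990)²·(1−806/12651)·4.516/806 = 0.0017363143
  A: (8928/21990)²·(1−754/8928)·16.2/754 = 0.0032425152
  C: (411/21990)²·(1−101/411)·1.41/101 = 3.6783309 × 10^-6
  → Var(ȳ_str) = 0.0049825078.
Var(ȳ_srs) = (1 − 1661/21990)·12.88/1661 = 0.0071686441.
deff = 0.0049825078 / 0.0071686441 = 0.6950.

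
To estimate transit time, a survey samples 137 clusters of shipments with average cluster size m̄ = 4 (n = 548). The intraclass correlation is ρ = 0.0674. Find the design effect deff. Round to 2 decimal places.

1.20

deff = 1 + (4 − 1)·0.0674 = 1 + 0.2022 = 1.2022.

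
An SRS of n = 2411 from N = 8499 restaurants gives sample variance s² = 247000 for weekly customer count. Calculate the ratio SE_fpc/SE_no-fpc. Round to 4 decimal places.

f = n/N = 2411/8499 = 0.28368043.
SE_no-fpc = √(s²/n) = 10.121616; SE_fpc = √((1−f)s²/n) = 8.5664972.
Ratio = √(1−f) = 0.84635664.

0.8464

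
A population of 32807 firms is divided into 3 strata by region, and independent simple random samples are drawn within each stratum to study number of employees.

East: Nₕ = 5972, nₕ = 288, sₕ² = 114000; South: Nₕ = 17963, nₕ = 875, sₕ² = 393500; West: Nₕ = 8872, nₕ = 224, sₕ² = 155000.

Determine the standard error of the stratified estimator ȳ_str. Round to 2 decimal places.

13.79

Var(ȳ_str) = Σₕ Wₕ²(1 − fₕ)sₕ²/nₕ with Wₕ = Nₕ/N, N = 32807.
East: Wₕ = 0.18203432; term = 0.18203432²·(1 − 0.04822505)·114000/288 = 12.483984.
South: Wₕ = 0.54753559; term = 0.54753559²·(1 − 0.04871124)·393500/875 = 128.25484.
West: Wₕ = 0.27043009; term = 0.27043009²·(1 − 0.02524797)·155000/224 = 49.327358.
Sum = 190.06618.
SE = √(190.06618) = 13.79.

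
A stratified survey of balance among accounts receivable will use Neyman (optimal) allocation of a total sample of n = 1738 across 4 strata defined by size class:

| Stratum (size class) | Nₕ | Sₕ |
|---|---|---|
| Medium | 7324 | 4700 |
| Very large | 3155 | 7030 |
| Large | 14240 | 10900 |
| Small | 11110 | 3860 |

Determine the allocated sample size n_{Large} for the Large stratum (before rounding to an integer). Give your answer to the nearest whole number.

1059

Neyman allocation: nₕ = n·NₕSₕ / Σⱼ NⱼSⱼ.
Σ NⱼSⱼ = 7324·4700 + 3155·7030 + 14240·10900 + 11110·3860 = 2.5470305 × 10^8.
n_{Large} = 1738·14240·10900 / (2.5470305 × 10^8) = 1059.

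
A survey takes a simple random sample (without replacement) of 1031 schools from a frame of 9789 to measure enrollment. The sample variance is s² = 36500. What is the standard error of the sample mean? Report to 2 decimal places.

Under SRS without replacement, Var(ȳ) = (1 − f)·s²/n with f = n/N = 1031/9789 = 0.10532230.
Var(ȳ) = (1 − 0.10532230)·36500/1031 = 0.89467770·35.402522 = 31.673847.
SE(ȳ) = √(31.673847) = 5.63.

5.63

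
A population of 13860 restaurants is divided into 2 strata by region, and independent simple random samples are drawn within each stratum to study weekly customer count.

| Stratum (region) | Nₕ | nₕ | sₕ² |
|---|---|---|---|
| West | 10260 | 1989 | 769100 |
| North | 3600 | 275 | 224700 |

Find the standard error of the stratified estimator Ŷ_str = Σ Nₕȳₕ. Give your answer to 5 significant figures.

Var(Ŷ_str) = Σₕ Nₕ²(1 − fₕ)sₕ²/nₕ.
West: 10260²·(1 − 1989/10260)·769100/1989 = 3.2813564 × 10^10.
North: 3600²·(1 − 275/3600)·224700/275 = 9.7805782 × 10^9.
Sum = 4.2594142 × 10^10.
SE = √(4.2594142 × 10^10) = 206380.

206380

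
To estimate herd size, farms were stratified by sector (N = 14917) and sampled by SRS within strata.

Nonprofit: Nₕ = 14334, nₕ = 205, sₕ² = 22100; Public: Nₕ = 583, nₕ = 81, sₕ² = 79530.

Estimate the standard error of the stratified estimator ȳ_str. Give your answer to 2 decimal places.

Var(ȳ_str) = Σₕ Wₕ²(1 − fₕ)sₕ²/nₕ with Wₕ = Nₕ/N, N = 14917.
Nonprofit: Wₕ = 0.96091707; term = 0.96091707²·(1 − 0.01430166)·22100/205 = 98.119259.
Public: Wₕ = 0.03908293; term = 0.03908293²·(1 − 0.13893654)·79530/81 = 1.2913836.
Sum = 99.410643.
SE = √(99.410643) = 9.97.

9.97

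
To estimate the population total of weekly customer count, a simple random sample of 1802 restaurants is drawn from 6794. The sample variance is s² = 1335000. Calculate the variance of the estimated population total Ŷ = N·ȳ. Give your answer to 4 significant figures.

2.513 × 10^10

Var(Ŷ) = N²·Var(ȳ) = N²·(1 − n/N)·s²/n.
f = 1802/6794 = 0.26523403; Var(ȳ) = 0.73476597·1335000/1802 = 544.3466.
Var(Ŷ) = 6794² · 544.3466 = 2.5126188 × 10^10.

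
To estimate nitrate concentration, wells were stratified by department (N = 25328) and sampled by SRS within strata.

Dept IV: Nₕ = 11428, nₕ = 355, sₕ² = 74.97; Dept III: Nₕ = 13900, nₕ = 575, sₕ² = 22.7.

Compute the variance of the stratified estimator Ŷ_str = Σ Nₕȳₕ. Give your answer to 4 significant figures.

3.404 × 10^7

Var(Ŷ_str) = Σₕ Nₕ²(1 − fₕ)sₕ²/nₕ.
Dept IV: 11428²·(1 − 355/11428)·74.97/355 = 2.6723583 × 10^7.
Dept III: 13900²·(1 − 575/13900)·22.7/575 = 7.3120648 × 10^6.
Sum = 3.4035648 × 10^7.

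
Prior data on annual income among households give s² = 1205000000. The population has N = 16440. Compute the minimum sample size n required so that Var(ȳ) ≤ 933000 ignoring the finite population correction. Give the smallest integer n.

Without fpc, n₀ = s²/D = 1205000000/933000 = 1291.5327.
Rounding up, n = 1292.

1292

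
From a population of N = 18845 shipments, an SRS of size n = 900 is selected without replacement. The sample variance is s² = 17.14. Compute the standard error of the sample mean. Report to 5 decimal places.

0.13467

Under SRS without replacement, Var(ȳ) = (1 − f)·s²/n with f = n/N = 900/18845 = 0.04775803.
Var(ȳ) = (1 − 0.04775803)·17.14/900 = 0.95224197·0.019044444 = 0.018134919.
SE(ȳ) = √(0.018134919) = 0.13467.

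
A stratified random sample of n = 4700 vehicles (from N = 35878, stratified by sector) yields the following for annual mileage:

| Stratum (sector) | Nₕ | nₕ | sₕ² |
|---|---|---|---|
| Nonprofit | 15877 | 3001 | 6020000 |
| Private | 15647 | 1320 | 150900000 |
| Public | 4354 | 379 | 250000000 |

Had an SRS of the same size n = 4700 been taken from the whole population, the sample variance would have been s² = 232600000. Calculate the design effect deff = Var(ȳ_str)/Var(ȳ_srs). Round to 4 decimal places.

0.6766

Var(ȳ_str) = Σ Wₕ²(1−fₕ)sₕ²/nₕ with Wₕ = Nₕ/35878:
  Nonprofit: (15877/35878)²·(1−3001/15877)·6020000/3001 = 318.58363
  Private: (15647/35878)²·(1−1320/15647)·150900000/1320 = 19908.805
  Public: (4354/35878)²·(1−379/4354)·250000000/379 = 8868.903
  → Var(ȳ_str) = 29096.292.
Var(ȳ_srs) = (1 − 4700/35878)·232600000/4700 = 43006.28.
deff = 29096.292 / 43006.28 = 0.6766.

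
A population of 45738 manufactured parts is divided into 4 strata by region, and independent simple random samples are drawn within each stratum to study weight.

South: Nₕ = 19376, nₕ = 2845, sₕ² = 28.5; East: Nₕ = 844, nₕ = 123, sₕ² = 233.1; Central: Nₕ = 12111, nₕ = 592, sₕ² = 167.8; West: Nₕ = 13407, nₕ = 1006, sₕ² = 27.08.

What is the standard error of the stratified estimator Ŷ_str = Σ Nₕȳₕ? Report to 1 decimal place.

6955.6

Var(Ŷ_str) = Σₕ Nₕ²(1 − fₕ)sₕ²/nₕ.
South: 19376²·(1 − 2845/19376)·28.5/2845 = 3.2086758 × 10^6.
East: 844²·(1 − 123/844)·233.1/123 = 1.1532272 × 10^6.
Central: 12111²·(1 − 592/12111)·167.8/592 = 3.9542583 × 10^7.
West: 13407²·(1 − 1006/13407)·27.08/1006 = 4.4754736 × 10^6.
Sum = 4.837996 × 10^7.
SE = √(4.837996 × 10^7) = 6955.6.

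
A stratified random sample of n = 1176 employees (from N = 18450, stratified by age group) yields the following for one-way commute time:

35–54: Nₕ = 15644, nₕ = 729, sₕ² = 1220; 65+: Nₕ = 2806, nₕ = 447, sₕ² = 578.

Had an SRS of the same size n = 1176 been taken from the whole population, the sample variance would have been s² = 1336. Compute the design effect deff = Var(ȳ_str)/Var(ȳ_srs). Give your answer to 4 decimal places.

1.1021

Var(ȳ_str) = Σ Wₕ²(1−fₕ)sₕ²/nₕ with Wₕ = Nₕ/18450:
  35–54: (15644/18450)²·(1−729/15644)·1220/729 = 1.1471247
  65+: (2806/18450)²·(1−447/2806)·578/447 = 0.02514451
  → Var(ȳ_str) = 1.1722692.
Var(ȳ_srs) = (1 − 1176/18450)·1336/1176 = 1.0636425.
deff = 1.1722692 / 1.0636425 = 1.1021.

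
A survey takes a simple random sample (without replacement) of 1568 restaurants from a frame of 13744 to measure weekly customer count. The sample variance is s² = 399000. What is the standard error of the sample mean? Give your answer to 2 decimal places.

15.01

Under SRS without replacement, Var(ȳ) = (1 − f)·s²/n with f = n/N = 1568/13744 = 0.11408615.
Var(ȳ) = (1 − 0.11408615)·399000/1568 = 0.88591385·254.46429 = 225.43344.
SE(ȳ) = √(225.43344) = 15.01.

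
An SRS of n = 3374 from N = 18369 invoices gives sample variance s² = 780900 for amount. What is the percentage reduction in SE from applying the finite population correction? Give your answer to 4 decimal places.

9.6495

f = n/N = 3374/18369 = 0.18367902.
SE_no-fpc = √(s²/n) = 15.213361; SE_fpc = √((1−f)s²/n) = 13.745345.
Ratio = √(1−f) = 0.90350483. Reduction = 100·(1 − 0.90350483) = 9.6495%.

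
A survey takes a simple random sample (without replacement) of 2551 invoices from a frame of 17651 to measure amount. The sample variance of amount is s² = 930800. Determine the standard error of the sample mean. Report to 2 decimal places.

17.67

Under SRS without replacement, Var(ȳ) = (1 − f)·s²/n with f = n/N = 2551/17651 = 0.14452439.
Var(ȳ) = (1 − 0.14452439)·930800/2551 = 0.85547561·364.87652 = 312.14296.
SE(ȳ) = √(312.14296) = 17.67.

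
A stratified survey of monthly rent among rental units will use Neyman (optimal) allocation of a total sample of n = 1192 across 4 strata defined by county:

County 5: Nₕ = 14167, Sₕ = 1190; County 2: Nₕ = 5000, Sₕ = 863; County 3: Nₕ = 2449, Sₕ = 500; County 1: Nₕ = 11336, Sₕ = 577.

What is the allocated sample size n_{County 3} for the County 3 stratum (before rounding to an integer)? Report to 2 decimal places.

Neyman allocation: nₕ = n·NₕSₕ / Σⱼ NⱼSⱼ.
Σ NⱼSⱼ = 14167·1190 + 5000·863 + 2449·500 + 11336·577 = 2.8939102 × 10^7.
n_{County 3} = 1192·2449·500 / (2.8939102 × 10^7) = 50.44.

50.44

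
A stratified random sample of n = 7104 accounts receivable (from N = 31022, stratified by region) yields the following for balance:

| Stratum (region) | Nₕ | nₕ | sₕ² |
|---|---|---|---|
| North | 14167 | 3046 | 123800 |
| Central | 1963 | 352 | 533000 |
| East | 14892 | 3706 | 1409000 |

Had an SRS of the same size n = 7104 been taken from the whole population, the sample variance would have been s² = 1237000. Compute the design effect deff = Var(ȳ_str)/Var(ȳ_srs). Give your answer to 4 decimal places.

Var(ȳ_str) = Σ Wₕ²(1−fₕ)sₕ²/nₕ with Wₕ = Nₕ/31022:
  North: (14167/31022)²·(1−3046/14167)·123800/3046 = 6.6538483
  Central: (1963/31022)²·(1−352/1963)·533000/352 = 4.9757757
  East: (14892/31022)²·(1−3706/14892)·1409000/3706 = 65.810294
  → Var(ȳ_str) = 77.439918.
Var(ȳ_srs) = (1 − 7104/31022)·1237000/7104 = 134.25232.
deff = 77.439918 / 134.25232 = 0.5768.

0.5768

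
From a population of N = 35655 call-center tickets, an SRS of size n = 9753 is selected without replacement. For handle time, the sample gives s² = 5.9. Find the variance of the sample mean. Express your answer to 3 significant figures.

4.39 × 10^-4

Under SRS without replacement, Var(ȳ) = (1 − f)·s²/n with f = n/N = 9753/35655 = 0.27353807.
Var(ȳ) = (1 − 0.27353807)·5.9/9753 = 0.72646193·6.0494207 × 10^-4 = 4.3946738 × 10^-4.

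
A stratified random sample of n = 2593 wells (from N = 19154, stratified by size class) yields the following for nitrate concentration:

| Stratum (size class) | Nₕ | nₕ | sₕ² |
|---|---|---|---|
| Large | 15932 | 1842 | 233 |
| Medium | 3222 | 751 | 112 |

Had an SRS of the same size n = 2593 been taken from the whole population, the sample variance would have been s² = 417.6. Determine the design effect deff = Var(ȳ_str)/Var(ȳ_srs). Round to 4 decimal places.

0.5791

Var(ȳ_str) = Σ Wₕ²(1−fₕ)sₕ²/nₕ with Wₕ = Nₕ/19154:
  Large: (15932/19154)²·(1−1842/15932)·233/1842 = 0.077397801
  Medium: (3222/19154)²·(1−751/3222)·112/751 = 0.0032363643
  → Var(ȳ_str) = 0.080634165.
Var(ȳ_srs) = (1 − 2593/19154)·417.6/2593 = 0.13924674.
deff = 0.080634165 / 0.13924674 = 0.5791.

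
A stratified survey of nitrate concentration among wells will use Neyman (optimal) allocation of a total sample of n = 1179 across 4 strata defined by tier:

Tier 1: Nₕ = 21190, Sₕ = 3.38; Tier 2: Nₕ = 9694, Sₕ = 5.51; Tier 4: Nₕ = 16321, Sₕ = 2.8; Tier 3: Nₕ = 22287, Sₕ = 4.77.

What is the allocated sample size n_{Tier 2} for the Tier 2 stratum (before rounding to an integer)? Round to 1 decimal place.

227.3

Neyman allocation: nₕ = n·NₕSₕ / Σⱼ NⱼSⱼ.
Σ NⱼSⱼ = 21190·3.38 + 9694·5.51 + 16321·2.8 + 22287·4.77 = 277043.93.
n_{Tier 2} = 1179·9694·5.51 / 277043.93 = 227.3.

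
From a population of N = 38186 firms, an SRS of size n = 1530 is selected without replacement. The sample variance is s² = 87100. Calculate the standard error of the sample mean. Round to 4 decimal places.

7.3924

Under SRS without replacement, Var(ȳ) = (1 − f)·s²/n with f = n/N = 1530/38186 = 0.04006704.
Var(ȳ) = (1 − 0.04006704)·87100/1530 = 0.95993296·56.928105 = 54.647164.
SE(ȳ) = √(54.647164) = 7.3924.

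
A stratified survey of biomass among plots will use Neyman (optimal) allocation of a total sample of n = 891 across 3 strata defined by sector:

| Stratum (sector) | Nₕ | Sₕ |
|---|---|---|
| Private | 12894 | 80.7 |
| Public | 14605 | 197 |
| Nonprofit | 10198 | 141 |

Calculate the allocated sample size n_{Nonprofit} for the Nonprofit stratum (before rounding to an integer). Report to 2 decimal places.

Neyman allocation: nₕ = n·NₕSₕ / Σⱼ NⱼSⱼ.
Σ NⱼSⱼ = 12894·80.7 + 14605·197 + 10198·141 = 5.3556488 × 10^6.
n_{Nonprofit} = 891·10198·141 / (5.3556488 × 10^6) = 239.22.

239.22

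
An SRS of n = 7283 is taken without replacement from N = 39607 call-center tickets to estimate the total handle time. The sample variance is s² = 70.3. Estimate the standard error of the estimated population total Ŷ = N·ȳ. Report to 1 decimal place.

3515.4

Var(Ŷ) = N²·Var(ȳ) = N²·(1 − n/N)·s²/n.
f = 7283/39607 = 0.18388164; Var(ȳ) = 0.81611836·70.3/7283 = 0.0078776769.
Var(Ŷ) = 39607² · 0.0078776769 = 1.2357826 × 10^7.
SE(Ŷ) = √(1.2357826 × 10^7) = 3515.4.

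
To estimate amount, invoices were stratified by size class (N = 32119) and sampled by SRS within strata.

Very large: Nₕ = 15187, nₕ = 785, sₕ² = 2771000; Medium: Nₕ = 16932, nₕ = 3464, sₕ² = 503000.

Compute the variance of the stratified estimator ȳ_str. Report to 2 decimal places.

780.50

Var(ȳ_str) = Σₕ Wₕ²(1 − fₕ)sₕ²/nₕ with Wₕ = Nₕ/N, N = 32119.
Very large: Wₕ = 0.47283539; term = 0.47283539²·(1 − 0.05168894)·2771000/785 = 748.40665.
Medium: Wₕ = 0.52716461; term = 0.52716461²·(1 − 0.20458304)·503000/3464 = 32.097961.
Sum = 780.50461.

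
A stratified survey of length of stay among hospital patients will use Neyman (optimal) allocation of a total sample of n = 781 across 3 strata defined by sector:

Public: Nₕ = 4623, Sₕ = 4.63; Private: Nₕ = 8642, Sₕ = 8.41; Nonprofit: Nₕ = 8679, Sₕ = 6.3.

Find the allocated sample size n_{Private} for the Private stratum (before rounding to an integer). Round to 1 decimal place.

381.6

Neyman allocation: nₕ = n·NₕSₕ / Σⱼ NⱼSⱼ.
Σ NⱼSⱼ = 4623·4.63 + 8642·8.41 + 8679·6.3 = 148761.41.
n_{Private} = 781·8642·8.41 / 148761.41 = 381.6.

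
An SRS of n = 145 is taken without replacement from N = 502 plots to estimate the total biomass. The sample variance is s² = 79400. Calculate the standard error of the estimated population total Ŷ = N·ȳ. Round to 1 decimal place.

Var(Ŷ) = N²·Var(ȳ) = N²·(1 − n/N)·s²/n.
f = 145/502 = 0.28884462; Var(ȳ) = 0.71115538·79400/145 = 389.41888.
Var(Ŷ) = 502² · 389.41888 = 9.8135115 × 10^7.
SE(Ŷ) = √(9.8135115 × 10^7) = 9906.3.

9906.3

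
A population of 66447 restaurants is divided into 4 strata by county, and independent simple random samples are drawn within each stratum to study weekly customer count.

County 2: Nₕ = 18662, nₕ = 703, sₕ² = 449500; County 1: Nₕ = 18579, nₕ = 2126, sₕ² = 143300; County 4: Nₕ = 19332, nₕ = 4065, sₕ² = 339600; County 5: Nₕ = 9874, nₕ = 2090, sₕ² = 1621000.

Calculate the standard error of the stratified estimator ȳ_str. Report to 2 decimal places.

Var(ȳ_str) = Σₕ Wₕ²(1 − fₕ)sₕ²/nₕ with Wₕ = Nₕ/N, N = 66447.
County 2: Wₕ = 0.28085542; term = 0.28085542²·(1 − 0.03767013)·449500/703 = 48.535997.
County 1: Wₕ = 0.27960630; term = 0.27960630²·(1 − 0.11443027)·143300/2126 = 4.6665896.
County 4: Wₕ = 0.29093864; term = 0.29093864²·(1 − 0.21027312)·339600/4065 = 5.5845331.
County 5: Wₕ = 0.14859964; term = 0.14859964²·(1 − 0.21166700)·1621000/2090 = 13.501497.
Sum = 72.288617.
SE = √(72.288617) = 8.50.

8.50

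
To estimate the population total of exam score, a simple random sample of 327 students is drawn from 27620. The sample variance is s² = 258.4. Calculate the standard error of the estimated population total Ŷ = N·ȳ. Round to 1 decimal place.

24406.7

Var(Ŷ) = N²·Var(ȳ) = N²·(1 − n/N)·s²/n.
f = 327/27620 = 0.01183925; Var(ȳ) = 0.98816075·258.4/327 = 0.78085853.
Var(Ŷ) = 27620² · 0.78085853 = 5.9568917 × 10^8.
SE(Ŷ) = √(5.9568917 × 10^8) = 24406.7.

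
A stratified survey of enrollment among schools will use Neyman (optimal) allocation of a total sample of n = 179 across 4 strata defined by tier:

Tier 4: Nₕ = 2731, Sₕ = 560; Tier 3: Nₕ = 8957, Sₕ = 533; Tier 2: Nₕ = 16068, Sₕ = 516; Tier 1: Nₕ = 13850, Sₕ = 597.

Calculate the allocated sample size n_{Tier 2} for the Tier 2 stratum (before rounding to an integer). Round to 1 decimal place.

64.9

Neyman allocation: nₕ = n·NₕSₕ / Σⱼ NⱼSⱼ.
Σ NⱼSⱼ = 2731·560 + 8957·533 + 16068·516 + 13850·597 = 2.2862979 × 10^7.
n_{Tier 2} = 179·16068·516 / (2.2862979 × 10^7) = 64.9.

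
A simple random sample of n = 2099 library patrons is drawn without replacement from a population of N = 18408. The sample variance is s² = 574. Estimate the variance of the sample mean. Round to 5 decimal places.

Under SRS without replacement, Var(ȳ) = (1 − f)·s²/n with f = n/N = 2099/18408 = 0.11402651.
Var(ȳ) = (1 − 0.11402651)·574/2099 = 0.88597349·0.27346355 = 0.24228146.

0.24228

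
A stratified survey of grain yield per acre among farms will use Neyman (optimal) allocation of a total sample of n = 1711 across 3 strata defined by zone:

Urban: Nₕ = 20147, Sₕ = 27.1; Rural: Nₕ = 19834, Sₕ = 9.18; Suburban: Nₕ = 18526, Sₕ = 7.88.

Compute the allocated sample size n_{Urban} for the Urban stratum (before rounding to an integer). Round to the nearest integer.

1069

Neyman allocation: nₕ = n·NₕSₕ / Σⱼ NⱼSⱼ.
Σ NⱼSⱼ = 20147·27.1 + 19834·9.18 + 18526·7.88 = 874044.7.
n_{Urban} = 1711·20147·27.1 / 874044.7 = 1069.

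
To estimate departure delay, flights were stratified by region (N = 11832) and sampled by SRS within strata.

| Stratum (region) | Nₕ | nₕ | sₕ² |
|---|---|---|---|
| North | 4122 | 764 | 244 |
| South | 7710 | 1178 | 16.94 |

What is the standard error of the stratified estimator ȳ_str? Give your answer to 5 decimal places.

0.19170

Var(ȳ_str) = Σₕ Wₕ²(1 − fₕ)sₕ²/nₕ with Wₕ = Nₕ/N, N = 11832.
North: Wₕ = 0.34837728; term = 0.34837728²·(1 − 0.18534692)·244/764 = 0.031576852.
South: Wₕ = 0.65162272; term = 0.65162272²·(1 − 0.15278859)·16.94/1178 = 0.0051731176.
Sum = 0.03674997.
SE = √(0.03674997) = 0.19170.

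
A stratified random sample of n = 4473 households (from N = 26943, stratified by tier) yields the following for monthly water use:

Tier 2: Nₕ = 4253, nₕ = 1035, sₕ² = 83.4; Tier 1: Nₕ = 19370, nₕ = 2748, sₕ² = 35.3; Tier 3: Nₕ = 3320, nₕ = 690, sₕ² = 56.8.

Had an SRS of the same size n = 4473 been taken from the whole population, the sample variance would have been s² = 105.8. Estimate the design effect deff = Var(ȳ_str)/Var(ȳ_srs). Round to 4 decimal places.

Var(ȳ_str) = Σ Wₕ²(1−fₕ)sₕ²/nₕ with Wₕ = Nₕ/26943:
  Tier 2: (4253/26943)²·(1−1035/4253)·83.4/1035 = 0.0015192009
  Tier 1: (19370/26943)²·(1−2748/19370)·35.3/2748 = 0.0056974297
  Tier 3: (3320/26943)²·(1−690/3320)·56.8/690 = 9.9015042 × 10^-4
  → Var(ȳ_str) = 0.008206781.
Var(ȳ_srs) = (1 − 4473/26943)·105.8/4473 = 0.019726221.
deff = 0.008206781 / 0.019726221 = 0.4160.

0.4160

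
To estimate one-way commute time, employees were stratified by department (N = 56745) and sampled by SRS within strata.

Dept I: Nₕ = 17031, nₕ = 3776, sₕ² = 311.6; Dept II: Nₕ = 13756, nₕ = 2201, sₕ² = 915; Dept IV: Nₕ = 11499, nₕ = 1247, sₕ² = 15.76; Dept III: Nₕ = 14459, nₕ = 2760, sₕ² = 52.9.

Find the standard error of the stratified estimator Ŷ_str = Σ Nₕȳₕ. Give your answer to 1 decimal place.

Var(Ŷ_str) = Σₕ Nₕ²(1 − fₕ)sₕ²/nₕ.
Dept I: 17031²·(1 − 3776/17031)·311.6/3776 = 1.862882 × 10^7.
Dept II: 13756²·(1 − 2201/13756)·915/2201 = 6.6078955 × 10^7.
Dept IV: 11499²·(1 − 1247/11499)·15.76/1247 = 1.4899045 × 10^6.
Dept III: 14459²·(1 − 2760/14459)·52.9/2760 = 3.2421536 × 10^6.
Sum = 8.9439833 × 10^7.
SE = √(8.9439833 × 10^7) = 9457.3.

9457.3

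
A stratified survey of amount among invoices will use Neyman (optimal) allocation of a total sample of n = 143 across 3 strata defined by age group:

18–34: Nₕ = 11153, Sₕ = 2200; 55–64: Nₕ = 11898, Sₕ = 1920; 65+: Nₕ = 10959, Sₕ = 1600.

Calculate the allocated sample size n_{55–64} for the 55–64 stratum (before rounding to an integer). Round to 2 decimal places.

Neyman allocation: nₕ = n·NₕSₕ / Σⱼ NⱼSⱼ.
Σ NⱼSⱼ = 11153·2200 + 11898·1920 + 10959·1600 = 6.491516 × 10^7.
n_{55–64} = 143·11898·1920 / (6.491516 × 10^7) = 50.32.

50.32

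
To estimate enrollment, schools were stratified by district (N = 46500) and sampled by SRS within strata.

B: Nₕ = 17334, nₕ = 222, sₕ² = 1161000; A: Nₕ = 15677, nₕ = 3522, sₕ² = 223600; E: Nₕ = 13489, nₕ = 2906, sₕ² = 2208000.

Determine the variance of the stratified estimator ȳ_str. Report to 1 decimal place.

773.2

Var(ȳ_str) = Σₕ Wₕ²(1 − fₕ)sₕ²/nₕ with Wₕ = Nₕ/N, N = 46500.
B: Wₕ = 0.37277419; term = 0.37277419²·(1 − 0.01280720)·1161000/222 = 717.41905.
A: Wₕ = 0.33713978; term = 0.33713978²·(1 − 0.22466033)·223600/3522 = 5.5949275.
E: Wₕ = 0.29008602; term = 0.29008602²·(1 − 0.21543480)·2208000/2906 = 50.163301.
Sum = 773.17728.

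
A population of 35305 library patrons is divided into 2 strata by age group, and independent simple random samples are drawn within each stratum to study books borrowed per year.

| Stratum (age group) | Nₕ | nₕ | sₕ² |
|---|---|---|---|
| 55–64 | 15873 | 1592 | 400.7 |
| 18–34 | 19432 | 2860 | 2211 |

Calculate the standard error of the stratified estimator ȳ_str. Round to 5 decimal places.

Var(ȳ_str) = Σₕ Wₕ²(1 − fₕ)sₕ²/nₕ with Wₕ = Nₕ/N, N = 35305.
55–64: Wₕ = 0.44959637; term = 0.44959637²·(1 − 0.10029610)·400.7/1592 = 0.045774276.
18–34: Wₕ = 0.55040363; term = 0.55040363²·(1 − 0.14717991)·2211/2860 = 0.19972973.
Sum = 0.24550401.
SE = √(0.24550401) = 0.49548.

0.49548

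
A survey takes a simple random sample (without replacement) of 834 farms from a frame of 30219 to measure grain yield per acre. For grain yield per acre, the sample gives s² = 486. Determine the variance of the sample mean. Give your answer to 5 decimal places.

Under SRS without replacement, Var(ȳ) = (1 − f)·s²/n with f = n/N = 834/30219 = 0.02759853.
Var(ȳ) = (1 − 0.02759853)·486/834 = 0.97240147·0.58273381 = 0.56665122.

0.56665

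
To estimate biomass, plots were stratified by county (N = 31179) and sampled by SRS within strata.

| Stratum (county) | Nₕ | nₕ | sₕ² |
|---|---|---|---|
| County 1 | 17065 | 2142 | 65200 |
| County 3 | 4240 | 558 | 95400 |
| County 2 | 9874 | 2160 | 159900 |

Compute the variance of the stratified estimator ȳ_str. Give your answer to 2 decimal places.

Var(ȳ_str) = Σₕ Wₕ²(1 − fₕ)sₕ²/nₕ with Wₕ = Nₕ/N, N = 31179.
County 1: Wₕ = 0.54732352; term = 0.54732352²·(1 − 0.12552007)·65200/2142 = 7.9738158.
County 3: Wₕ = 0.13598897; term = 0.13598897²·(1 − 0.13160377)·95400/558 = 2.7456138.
County 2: Wₕ = 0.31668751; term = 0.31668751²·(1 − 0.21875633)·159900/2160 = 5.8002018.
Sum = 16.519631.

16.52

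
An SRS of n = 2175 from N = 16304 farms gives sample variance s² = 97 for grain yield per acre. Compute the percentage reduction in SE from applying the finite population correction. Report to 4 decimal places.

6.9088

f = n/N = 2175/16304 = 0.13340285.
SE_no-fpc = √(s²/n) = 0.21118168; SE_fpc = √((1−f)s²/n) = 0.19659156.
Ratio = √(1−f) = 0.93091200. Reduction = 100·(1 − 0.93091200) = 6.9088%.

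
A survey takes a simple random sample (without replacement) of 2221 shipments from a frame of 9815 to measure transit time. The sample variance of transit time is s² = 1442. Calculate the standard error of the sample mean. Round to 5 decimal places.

0.70876

Under SRS without replacement, Var(ȳ) = (1 − f)·s²/n with f = n/N = 2221/9815 = 0.22628630.
Var(ȳ) = (1 − 0.22628630)·1442/2221 = 0.77371370·0.64925709 = 0.50233911.
SE(ȳ) = √(0.50233911) = 0.70876.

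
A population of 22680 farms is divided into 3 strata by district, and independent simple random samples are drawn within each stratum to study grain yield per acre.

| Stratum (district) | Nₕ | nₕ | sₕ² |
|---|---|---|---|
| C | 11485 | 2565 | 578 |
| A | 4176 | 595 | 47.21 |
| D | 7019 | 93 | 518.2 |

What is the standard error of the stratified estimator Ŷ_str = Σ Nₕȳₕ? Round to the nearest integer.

17180

Var(Ŷ_str) = Σₕ Nₕ²(1 − fₕ)sₕ²/nₕ.
C: 11485²·(1 − 2565/11485)·578/2565 = 2.3085343 × 10^7.
A: 4176²·(1 − 595/4176)·47.21/595 = 1.1865385 × 10^6.
D: 7019²·(1 − 93/7019)·518.2/93 = 2.7087704 × 10^8.
Sum = 2.9514892 × 10^8.
SE = √(2.9514892 × 10^8) = 17180.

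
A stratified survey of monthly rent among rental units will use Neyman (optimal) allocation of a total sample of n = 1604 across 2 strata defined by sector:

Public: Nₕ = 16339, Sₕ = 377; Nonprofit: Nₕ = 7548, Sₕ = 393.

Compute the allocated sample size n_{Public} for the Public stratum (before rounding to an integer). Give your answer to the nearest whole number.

Neyman allocation: nₕ = n·NₕSₕ / Σⱼ NⱼSⱼ.
Σ NⱼSⱼ = 16339·377 + 7548·393 = 9.126167 × 10^6.
n_{Public} = 1604·16339·377 / (9.126167 × 10^6) = 1083.

1083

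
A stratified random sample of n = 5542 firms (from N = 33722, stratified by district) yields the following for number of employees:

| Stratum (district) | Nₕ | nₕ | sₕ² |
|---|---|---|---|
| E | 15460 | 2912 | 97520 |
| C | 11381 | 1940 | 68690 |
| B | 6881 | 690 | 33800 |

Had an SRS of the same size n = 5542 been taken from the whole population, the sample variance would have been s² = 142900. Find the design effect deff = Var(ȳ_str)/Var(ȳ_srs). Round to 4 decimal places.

0.5056

Var(ȳ_str) = Σ Wₕ²(1−fₕ)sₕ²/nₕ with Wₕ = Nₕ/33722:
  E: (15460/33722)²·(1−2912/15460)·97520/2912 = 5.7129401
  C: (11381/33722)²·(1−1940/11381)·68690/1940 = 3.3455195
  B: (6881/33722)²·(1−690/6881)·33800/690 = 1.8350729
  → Var(ȳ_str) = 10.893533.
Var(ȳ_srs) = (1 − 5542/33722)·142900/5542 = 21.547325.
deff = 10.893533 / 21.547325 = 0.5056.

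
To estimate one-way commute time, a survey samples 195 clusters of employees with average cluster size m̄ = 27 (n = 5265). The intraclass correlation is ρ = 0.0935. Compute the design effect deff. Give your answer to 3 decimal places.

deff = 1 + (27 − 1)·0.0935 = 1 + 2.431 = 3.431.

3.431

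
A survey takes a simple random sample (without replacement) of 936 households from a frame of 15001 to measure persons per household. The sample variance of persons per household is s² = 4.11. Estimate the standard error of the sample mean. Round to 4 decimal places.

0.0642

Under SRS without replacement, Var(ȳ) = (1 − f)·s²/n with f = n/N = 936/15001 = 0.06239584.
Var(ȳ) = (1 − 0.06239584)·4.11/936 = 0.93760416·0.0043910256 = 0.0041170439.
SE(ȳ) = √(0.0041170439) = 0.0642.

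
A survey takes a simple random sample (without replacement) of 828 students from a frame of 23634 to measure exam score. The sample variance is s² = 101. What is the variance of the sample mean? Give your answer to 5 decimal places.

0.11771

Under SRS without replacement, Var(ȳ) = (1 − f)·s²/n with f = n/N = 828/23634 = 0.03503427.
Var(ȳ) = (1 − 0.03503427)·101/828 = 0.96496573·0.12198068 = 0.11770717.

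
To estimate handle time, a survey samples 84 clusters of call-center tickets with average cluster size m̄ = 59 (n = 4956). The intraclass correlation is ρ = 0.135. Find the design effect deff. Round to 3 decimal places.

deff = 1 + (59 − 1)·0.135 = 1 + 7.83 = 8.83.

8.830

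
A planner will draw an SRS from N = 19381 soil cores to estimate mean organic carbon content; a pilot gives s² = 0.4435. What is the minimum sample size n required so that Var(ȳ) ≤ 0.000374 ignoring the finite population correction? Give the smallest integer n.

1186

Without fpc, n₀ = s²/D = 0.4435/0.000374 = 1185.8289.
Rounding up, n = 1186.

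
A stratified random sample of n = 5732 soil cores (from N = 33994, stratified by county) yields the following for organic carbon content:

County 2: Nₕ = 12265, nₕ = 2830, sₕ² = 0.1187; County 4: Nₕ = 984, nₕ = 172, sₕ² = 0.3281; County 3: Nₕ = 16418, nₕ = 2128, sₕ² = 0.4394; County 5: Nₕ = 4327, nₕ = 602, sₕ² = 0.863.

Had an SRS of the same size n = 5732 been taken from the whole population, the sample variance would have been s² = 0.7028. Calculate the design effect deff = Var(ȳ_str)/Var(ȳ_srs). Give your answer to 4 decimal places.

0.6616

Var(ȳ_str) = Σ Wₕ²(1−fₕ)sₕ²/nₕ with Wₕ = Nₕ/33994:
  County 2: (12265/33994)²·(1−2830/12265)·0.1187/2830 = 4.2001926 × 10^-6
  County 4: (984/33994)²·(1−172/984)·0.3281/172 = 1.318938 × 10^-6
  County 3: (16418/33994)²·(1−2128/16418)·0.4394/2128 = 4.1921457 × 10^-5
  County 5: (4327/33994)²·(1−602/4327)·0.863/602 = 1.999507 × 10^-5
  → Var(ȳ_str) = 6.7435658 × 10^-5.
Var(ȳ_srs) = (1 − 5732/33994)·0.7028/5732 = 1.0193567 × 10^-4.
deff = (6.7435658 × 10^-5) / (1.0193567 × 10^-4) = 0.6616.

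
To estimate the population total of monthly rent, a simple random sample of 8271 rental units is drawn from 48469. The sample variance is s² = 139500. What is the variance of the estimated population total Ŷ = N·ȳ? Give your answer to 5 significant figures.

3.2861 × 10^10

Var(Ŷ) = N²·Var(ȳ) = N²·(1 − n/N)·s²/n.
f = 8271/48469 = 0.17064515; Var(ȳ) = 0.82935485·139500/8271 = 13.988031.
Var(Ŷ) = 48469² · 13.988031 = 3.2861297 × 10^10.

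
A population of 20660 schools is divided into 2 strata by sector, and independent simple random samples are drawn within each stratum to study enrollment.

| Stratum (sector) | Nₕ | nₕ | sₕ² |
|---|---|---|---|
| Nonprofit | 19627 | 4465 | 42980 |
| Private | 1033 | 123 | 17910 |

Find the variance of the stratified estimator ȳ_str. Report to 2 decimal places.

Var(ȳ_str) = Σₕ Wₕ²(1 − fₕ)sₕ²/nₕ with Wₕ = Nₕ/N, N = 20660.
Nonprofit: Wₕ = 0.95000000; term = 0.95000000²·(1 − 0.22749274)·42980/4465 = 6.7111157.
Private: Wₕ = 0.05000000; term = 0.05000000²·(1 − 0.11907067)·17910/123 = 0.32067976.
Sum = 7.0317955.

7.03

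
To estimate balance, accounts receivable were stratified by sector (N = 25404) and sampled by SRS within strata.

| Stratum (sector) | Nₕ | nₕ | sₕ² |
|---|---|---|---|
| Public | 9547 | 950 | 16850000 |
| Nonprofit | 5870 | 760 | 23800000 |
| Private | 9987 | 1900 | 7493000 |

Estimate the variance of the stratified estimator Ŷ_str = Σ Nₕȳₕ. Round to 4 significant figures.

2.714 × 10^12

Var(Ŷ_str) = Σₕ Nₕ²(1 − fₕ)sₕ²/nₕ.
Public: 9547²·(1 − 950/9547)·16850000/950 = 1.4557612 × 10^12.
Nonprofit: 5870²·(1 − 760/5870)·23800000/760 = 9.3933903 × 10^11.
Private: 9987²·(1 − 1900/9987)·7493000/1900 = 3.1851114 × 10^11.
Sum = 2.7136114 × 10^12.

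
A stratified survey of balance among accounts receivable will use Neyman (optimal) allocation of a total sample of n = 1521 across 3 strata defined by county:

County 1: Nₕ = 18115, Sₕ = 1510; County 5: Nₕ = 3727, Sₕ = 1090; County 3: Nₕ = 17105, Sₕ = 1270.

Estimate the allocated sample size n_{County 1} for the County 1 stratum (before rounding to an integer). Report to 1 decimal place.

Neyman allocation: nₕ = n·NₕSₕ / Σⱼ NⱼSⱼ.
Σ NⱼSⱼ = 18115·1510 + 3727·1090 + 17105·1270 = 5.313943 × 10^7.
n_{County 1} = 1521·18115·1510 / (5.313943 × 10^7) = 782.9.

782.9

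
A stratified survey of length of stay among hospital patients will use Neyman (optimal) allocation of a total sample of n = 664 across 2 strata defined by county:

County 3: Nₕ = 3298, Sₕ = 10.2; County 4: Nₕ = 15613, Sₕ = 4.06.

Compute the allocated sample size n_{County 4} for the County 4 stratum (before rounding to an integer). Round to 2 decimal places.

Neyman allocation: nₕ = n·NₕSₕ / Σⱼ NⱼSⱼ.
Σ NⱼSⱼ = 3298·10.2 + 15613·4.06 = 97028.38.
n_{County 4} = 664·15613·4.06 / 97028.38 = 433.79.

433.79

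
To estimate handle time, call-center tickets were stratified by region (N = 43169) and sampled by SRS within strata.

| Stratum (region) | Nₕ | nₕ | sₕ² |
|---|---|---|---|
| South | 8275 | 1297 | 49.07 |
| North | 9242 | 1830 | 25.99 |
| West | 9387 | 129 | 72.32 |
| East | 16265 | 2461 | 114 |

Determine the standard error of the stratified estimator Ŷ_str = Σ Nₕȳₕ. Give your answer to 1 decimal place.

7891.7

Var(Ŷ_str) = Σₕ Nₕ²(1 − fₕ)sₕ²/nₕ.
South: 8275²·(1 − 1297/8275)·49.07/1297 = 2.1846157 × 10^6.
North: 9242²·(1 − 1830/9242)·25.99/1830 = 972873.93.
West: 9387²·(1 − 129/9387)·72.32/129 = 4.8720608 × 10^7.
East: 16265²·(1 − 2461/16265)·114/2461 = 1.0400453 × 10^7.
Sum = 6.2278551 × 10^7.
SE = √(6.2278551 × 10^7) = 7891.7.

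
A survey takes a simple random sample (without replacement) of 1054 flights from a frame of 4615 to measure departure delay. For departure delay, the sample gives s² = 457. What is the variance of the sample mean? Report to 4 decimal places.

0.3346

Under SRS without replacement, Var(ȳ) = (1 − f)·s²/n with f = n/N = 1054/4615 = 0.22838570.
Var(ȳ) = (1 − 0.22838570)·457/1054 = 0.77161430·0.43358634 = 0.33456142.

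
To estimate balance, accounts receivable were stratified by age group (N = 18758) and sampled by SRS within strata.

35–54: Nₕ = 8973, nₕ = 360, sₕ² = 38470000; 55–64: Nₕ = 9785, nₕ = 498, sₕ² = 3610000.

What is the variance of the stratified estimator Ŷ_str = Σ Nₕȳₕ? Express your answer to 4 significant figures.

8.917 × 10^12

Var(Ŷ_str) = Σₕ Nₕ²(1 − fₕ)sₕ²/nₕ.
35–54: 8973²·(1 − 360/8973)·38470000/360 = 8.2587021 × 10^12.
55–64: 9785²·(1 − 498/9785)·3610000/498 = 6.5874015 × 10^11.
Sum = 8.9174423 × 10^12.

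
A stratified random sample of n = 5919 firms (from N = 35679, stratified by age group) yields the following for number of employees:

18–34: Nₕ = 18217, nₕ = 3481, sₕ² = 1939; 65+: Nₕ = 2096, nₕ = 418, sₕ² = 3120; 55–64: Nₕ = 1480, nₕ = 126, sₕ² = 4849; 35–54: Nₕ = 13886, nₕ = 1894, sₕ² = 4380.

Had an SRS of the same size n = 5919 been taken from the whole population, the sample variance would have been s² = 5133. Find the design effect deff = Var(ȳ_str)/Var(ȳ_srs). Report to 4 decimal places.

Var(ȳ_str) = Σ Wₕ²(1−fₕ)sₕ²/nₕ with Wₕ = Nₕ/35679:
  18–34: (18217/35679)²·(1−3481/18217)·1939/3481 = 0.11746403
  65+: (2096/35679)²·(1−418/2096)·3120/418 = 0.020622257
  55–64: (1480/35679)²·(1−126/1480)·4849/126 = 0.060581033
  35–54: (13886/35679)²·(1−1894/13886)·4380/1894 = 0.30250849
  → Var(ȳ_str) = 0.50117581.
Var(ȳ_srs) = (1 − 5919/35679)·5133/5919 = 0.72334116.
deff = 0.50117581 / 0.72334116 = 0.6929.

0.6929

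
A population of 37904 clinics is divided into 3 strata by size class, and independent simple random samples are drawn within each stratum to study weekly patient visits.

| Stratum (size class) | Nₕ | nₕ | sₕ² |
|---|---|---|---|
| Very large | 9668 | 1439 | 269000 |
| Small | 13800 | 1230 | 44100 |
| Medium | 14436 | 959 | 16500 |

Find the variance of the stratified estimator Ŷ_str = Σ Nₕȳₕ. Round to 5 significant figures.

Var(Ŷ_str) = Σₕ Nₕ²(1 − fₕ)sₕ²/nₕ.
Very large: 9668²·(1 − 1439/9668)·269000/1439 = 1.4872199 × 10^10.
Small: 13800²·(1 − 1230/13800)·44100/1230 = 6.2193907 × 10^9.
Medium: 14436²·(1 − 959/14436)·16500/959 = 3.3473833 × 10^9.
Sum = 2.4438973 × 10^10.

2.4439 × 10^10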